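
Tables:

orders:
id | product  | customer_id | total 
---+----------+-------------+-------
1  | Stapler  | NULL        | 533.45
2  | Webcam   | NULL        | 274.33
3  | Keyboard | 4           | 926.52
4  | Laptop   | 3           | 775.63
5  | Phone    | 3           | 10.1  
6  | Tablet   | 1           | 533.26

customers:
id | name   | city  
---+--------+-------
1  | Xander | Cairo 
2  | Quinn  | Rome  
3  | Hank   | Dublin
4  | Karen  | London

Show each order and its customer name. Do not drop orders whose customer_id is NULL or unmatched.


LEFT JOIN keeps every row from orders (the left table); where customer_id has no match in customers, the customer columns become NULL. Walk through each order:
  - order 1 (Stapler): customer_id=NULL, no match -> kept with NULL
  - order 2 (Webcam): customer_id=NULL, no match -> kept with NULL
  - order 3 (Keyboard): customer_id=4 -> matches Karen
  - order 4 (Laptop): customer_id=3 -> matches Hank
  - order 5 (Phone): customer_id=3 -> matches Hank
  - order 6 (Tablet): customer_id=1 -> matches Xander
All 6 rows appear; 2 have NULL customer.

SQL:
SELECT a.product, b.name AS customer
FROM orders a
LEFT JOIN customers b ON a.customer_id = b.id

Result:
product  | customer
---------+---------
Stapler  | NULL    
Webcam   | NULL    
Keyboard | Karen   
Laptop   | Hank    
Phone    | Hank    
Tablet   | Xander  


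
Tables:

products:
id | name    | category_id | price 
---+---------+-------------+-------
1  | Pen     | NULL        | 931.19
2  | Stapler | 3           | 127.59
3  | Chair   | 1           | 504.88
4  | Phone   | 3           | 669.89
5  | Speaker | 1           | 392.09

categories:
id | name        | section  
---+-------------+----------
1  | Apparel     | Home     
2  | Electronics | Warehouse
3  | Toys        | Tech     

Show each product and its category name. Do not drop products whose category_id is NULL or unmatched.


LEFT JOIN keeps every row from products (the left table); where category_id has no match in categories, the category columns become NULL. Walk through each product:
  - product 1 (Pen): category_id=NULL, no match -> kept with NULL
  - product 2 (Stapler): category_id=3 -> matches Toys
  - product 3 (Chair): category_id=1 -> matches Apparel
  - product 4 (Phone): category_id=3 -> matches Toys
  - product 5 (Speaker): category_id=1 -> matches Apparel
All 5 rows appear; 1 has NULL category.

SQL:
SELECT a.name, b.name AS category
FROM products a
LEFT JOIN categories b ON a.category_id = b.id

Result:
name    | category
--------+---------
Pen     | NULL    
Stapler | Toys    
Chair   | Apparel 
Phone   | Toys    
Speaker | Apparel 


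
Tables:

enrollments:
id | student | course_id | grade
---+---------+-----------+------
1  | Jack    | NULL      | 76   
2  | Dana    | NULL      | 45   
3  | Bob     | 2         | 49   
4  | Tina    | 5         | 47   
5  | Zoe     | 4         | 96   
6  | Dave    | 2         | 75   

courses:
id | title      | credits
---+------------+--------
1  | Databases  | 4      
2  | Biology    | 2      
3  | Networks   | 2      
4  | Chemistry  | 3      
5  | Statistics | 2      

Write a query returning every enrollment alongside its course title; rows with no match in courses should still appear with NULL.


LEFT JOIN keeps every row from enrollments (the left table); where course_id has no match in courses, the course columns become NULL. Walk through each enrollment:
  - enrollment 1 (Jack): course_id=NULL, no match -> kept with NULL
  - enrollment 2 (Dana): course_id=NULL, no match -> kept with NULL
  - enrollment 3 (Bob): course_id=2 -> matches Biology
  - enrollment 4 (Tina): course_id=5 -> matches Statistics
  - enrollment 5 (Zoe): course_id=4 -> matches Chemistry
  - enrollment 6 (Dave): course_id=2 -> matches Biology
All 6 rows appear; 2 have NULL course.

SQL:
SELECT a.student, b.title AS course
FROM enrollments a
LEFT JOIN courses b ON a.course_id = b.id

Result:
student | course    
--------+-----------
Jack    | NULL      
Dana    | NULL      
Bob     | Biology   
Tina    | Statistics
Zoe     | Chemistry 
Dave    | Biology   


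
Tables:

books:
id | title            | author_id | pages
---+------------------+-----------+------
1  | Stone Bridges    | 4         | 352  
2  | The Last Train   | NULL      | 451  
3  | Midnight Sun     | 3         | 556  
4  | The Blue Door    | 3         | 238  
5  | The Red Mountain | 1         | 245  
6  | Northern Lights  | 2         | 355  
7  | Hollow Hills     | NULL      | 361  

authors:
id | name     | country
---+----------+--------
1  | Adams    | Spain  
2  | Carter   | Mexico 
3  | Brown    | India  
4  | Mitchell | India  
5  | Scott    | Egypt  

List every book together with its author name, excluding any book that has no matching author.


INNER JOIN keeps only books rows whose author_id matches an id in authors. Walk through each book:
  - book 1 (Stone Bridges): author_id=4 -> matches Mitchell
  - book 2 (The Last Train): author_id=NULL, no match -> dropped
  - book 3 (Midnight Sun): author_id=3 -> matches Brown
  - book 4 (The Blue Door): author_id=3 -> matches Brown
  - book 5 (The Red Mountain): author_id=1 -> matches Adams
  - book 6 (Northern Lights): author_id=2 -> matches Carter
  - book 7 (Hollow Hills): author_id=NULL, no match -> dropped
So 2 of 7 rows are dropped.

SQL:
SELECT a.title, b.name AS author
FROM books a
INNER JOIN authors b ON a.author_id = b.id

Result:
title            | author  
-----------------+---------
Stone Bridges    | Mitchell
Midnight Sun     | Brown   
The Blue Door    | Brown   
The Red Mountain | Adams   
Northern Lights  | Carter  


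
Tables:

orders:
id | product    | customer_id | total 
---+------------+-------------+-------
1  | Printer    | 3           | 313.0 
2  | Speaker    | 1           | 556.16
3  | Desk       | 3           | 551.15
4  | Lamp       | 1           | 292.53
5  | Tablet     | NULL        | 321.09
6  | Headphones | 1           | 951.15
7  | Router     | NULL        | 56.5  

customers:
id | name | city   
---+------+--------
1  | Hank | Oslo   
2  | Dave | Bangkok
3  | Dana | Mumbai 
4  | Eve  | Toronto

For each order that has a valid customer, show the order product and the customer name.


INNER JOIN keeps only orders rows whose customer_id matches an id in customers. Walk through each order:
  - order 1 (Printer): customer_id=3 -> matches Dana
  - order 2 (Speaker): customer_id=1 -> matches Hank
  - order 3 (Desk): customer_id=3 -> matches Dana
  - order 4 (Lamp): customer_id=1 -> matches Hank
  - order 5 (Tablet): customer_id=NULL, no match -> dropped
  - order 6 (Headphones): customer_id=1 -> matches Hank
  - order 7 (Router): customer_id=NULL, no match -> dropped
So 2 of 7 rows are dropped.

SQL:
SELECT a.product, b.name AS customer
FROM orders a
INNER JOIN customers b ON a.customer_id = b.id

Result:
product    | customer
-----------+---------
Printer    | Dana    
Speaker    | Hank    
Desk       | Dana    
Lamp       | Hank    
Headphones | Hank    


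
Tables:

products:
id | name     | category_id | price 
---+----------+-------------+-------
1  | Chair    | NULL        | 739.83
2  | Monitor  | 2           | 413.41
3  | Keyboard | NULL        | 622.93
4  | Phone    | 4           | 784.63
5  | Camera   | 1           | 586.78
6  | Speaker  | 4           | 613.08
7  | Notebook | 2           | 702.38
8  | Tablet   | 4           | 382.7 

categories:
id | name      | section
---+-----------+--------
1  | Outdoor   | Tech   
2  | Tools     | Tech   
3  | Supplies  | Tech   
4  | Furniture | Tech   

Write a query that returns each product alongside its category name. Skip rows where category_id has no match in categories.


INNER JOIN keeps only products rows whose category_id matches an id in categories. Walk through each product:
  - product 1 (Chair): category_id=NULL, no match -> dropped
  - product 2 (Monitor): category_id=2 -> matches Tools
  - product 3 (Keyboard): category_id=NULL, no match -> dropped
  - product 4 (Phone): category_id=4 -> matches Furniture
  - product 5 (Camera): category_id=1 -> matches Outdoor
  - product 6 (Speaker): category_id=4 -> matches Furniture
  - product 7 (Notebook): category_id=2 -> matches Tools
  - product 8 (Tablet): category_id=4 -> matches Furniture
So 2 of 8 rows are dropped.

SQL:
SELECT a.name, b.name AS category
FROM products a
INNER JOIN categories b ON a.category_id = b.id

Result:
name     | category 
---------+----------
Monitor  | Tools    
Phone    | Furniture
Camera   | Outdoor  
Speaker  | Furniture
Notebook | Tools    
Tablet   | Furniture


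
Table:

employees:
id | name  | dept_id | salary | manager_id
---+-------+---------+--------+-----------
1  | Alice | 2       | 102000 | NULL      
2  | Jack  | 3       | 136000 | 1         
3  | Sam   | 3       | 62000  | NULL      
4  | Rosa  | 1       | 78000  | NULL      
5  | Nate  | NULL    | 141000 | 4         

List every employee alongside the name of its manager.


This is a self-join: employees is joined to a second copy of itself, matching each row's manager_id to another row's id. Use LEFT JOIN so rows with manager_id=NULL are kept.
  - employee 1 (Alice): manager_id=NULL -> NULL
  - employee 2 (Jack): manager_id=1 -> Alice
  - employee 3 (Sam): manager_id=NULL -> NULL
  - employee 4 (Rosa): manager_id=NULL -> NULL
  - employee 5 (Nate): manager_id=4 -> Rosa

SQL:
SELECT a.name AS item, b.name AS manager
FROM employees a
LEFT JOIN employees b ON a.manager_id = b.id

Result:
item  | manager
------+--------
Alice | NULL   
Jack  | Alice  
Sam   | NULL   
Rosa  | NULL   
Nate  | Rosa   


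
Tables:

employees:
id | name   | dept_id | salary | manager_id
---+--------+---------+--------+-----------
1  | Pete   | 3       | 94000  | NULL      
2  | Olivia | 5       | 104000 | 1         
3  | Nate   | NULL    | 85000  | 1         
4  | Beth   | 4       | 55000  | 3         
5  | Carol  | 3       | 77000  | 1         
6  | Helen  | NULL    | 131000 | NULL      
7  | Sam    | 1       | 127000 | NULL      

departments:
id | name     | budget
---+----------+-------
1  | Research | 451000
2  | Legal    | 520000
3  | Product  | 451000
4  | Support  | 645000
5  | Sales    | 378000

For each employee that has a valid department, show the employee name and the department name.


INNER JOIN keeps only employees rows whose dept_id matches an id in departments. Walk through each employee:
  - employee 1 (Pete): dept_id=3 -> matches Product
  - employee 2 (Olivia): dept_id=5 -> matches Sales
  - employee 3 (Nate): dept_id=NULL, no match -> dropped
  - employee 4 (Beth): dept_id=4 -> matches Support
  - employee 5 (Carol): dept_id=3 -> matches Product
  - employee 6 (Helen): dept_id=NULL, no match -> dropped
  - employee 7 (Sam): dept_id=1 -> matches Research
So 2 of 7 rows are dropped.

SQL:
SELECT a.name, b.name AS department
FROM employees a
INNER JOIN departments b ON a.dept_id = b.id

Result:
name   | department
-------+-----------
Pete   | Product   
Olivia | Sales     
Beth   | Support   
Carol  | Product   
Sam    | Research  


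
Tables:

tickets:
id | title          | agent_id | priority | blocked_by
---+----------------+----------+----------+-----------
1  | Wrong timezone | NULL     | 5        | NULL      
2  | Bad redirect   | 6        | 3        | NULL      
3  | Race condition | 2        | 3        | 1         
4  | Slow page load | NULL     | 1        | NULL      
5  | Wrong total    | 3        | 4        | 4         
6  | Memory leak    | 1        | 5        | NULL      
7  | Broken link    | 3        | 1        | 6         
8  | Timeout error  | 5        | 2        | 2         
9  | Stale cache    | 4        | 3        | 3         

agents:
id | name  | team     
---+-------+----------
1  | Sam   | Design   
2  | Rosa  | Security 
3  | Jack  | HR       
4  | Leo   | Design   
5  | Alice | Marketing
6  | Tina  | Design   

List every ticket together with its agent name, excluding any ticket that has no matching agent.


INNER JOIN keeps only tickets rows whose agent_id matches an id in agents. Walk through each ticket:
  - ticket 1 (Wrong timezone): agent_id=NULL, no match -> dropped
  - ticket 2 (Bad redirect): agent_id=6 -> matches Tina
  - ticket 3 (Race condition): agent_id=2 -> matches Rosa
  - ticket 4 (Slow page load): agent_id=NULL, no match -> dropped
  - ticket 5 (Wrong total): agent_id=3 -> matches Jack
  - ticket 6 (Memory leak): agent_id=1 -> matches Sam
  - ticket 7 (Broken link): agent_id=3 -> matches Jack
  - ticket 8 (Timeout error): agent_id=5 -> matches Alice
  - ticket 9 (Stale cache): agent_id=4 -> matches Leo
So 2 of 9 rows are dropped.

SQL:
SELECT a.title, b.name AS agent
FROM tickets a
INNER JOIN agents b ON a.agent_id = b.id

Result:
title          | agent
---------------+------
Bad redirect   | Tina 
Race condition | Rosa 
Wrong total    | Jack 
Memory leak    | Sam  
Broken link    | Jack 
Timeout error  | Alice
Stale cache    | Leo  


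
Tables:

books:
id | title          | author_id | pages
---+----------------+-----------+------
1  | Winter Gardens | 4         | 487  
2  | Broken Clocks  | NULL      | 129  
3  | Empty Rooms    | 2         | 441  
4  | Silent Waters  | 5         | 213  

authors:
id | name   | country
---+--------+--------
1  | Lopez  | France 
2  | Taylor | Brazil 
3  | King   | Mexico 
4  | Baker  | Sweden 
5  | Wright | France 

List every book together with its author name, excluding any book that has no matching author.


INNER JOIN keeps only books rows whose author_id matches an id in authors. Walk through each book:
  - book 1 (Winter Gardens): author_id=4 -> matches Baker
  - book 2 (Broken Clocks): author_id=NULL, no match -> dropped
  - book 3 (Empty Rooms): author_id=2 -> matches Taylor
  - book 4 (Silent Waters): author_id=5 -> matches Wright
So 1 of 4 rows is dropped.

SQL:
SELECT a.title, b.name AS author
FROM books a
INNER JOIN authors b ON a.author_id = b.id

Result:
title          | author
---------------+-------
Winter Gardens | Baker 
Empty Rooms    | Taylor
Silent Waters  | Wright


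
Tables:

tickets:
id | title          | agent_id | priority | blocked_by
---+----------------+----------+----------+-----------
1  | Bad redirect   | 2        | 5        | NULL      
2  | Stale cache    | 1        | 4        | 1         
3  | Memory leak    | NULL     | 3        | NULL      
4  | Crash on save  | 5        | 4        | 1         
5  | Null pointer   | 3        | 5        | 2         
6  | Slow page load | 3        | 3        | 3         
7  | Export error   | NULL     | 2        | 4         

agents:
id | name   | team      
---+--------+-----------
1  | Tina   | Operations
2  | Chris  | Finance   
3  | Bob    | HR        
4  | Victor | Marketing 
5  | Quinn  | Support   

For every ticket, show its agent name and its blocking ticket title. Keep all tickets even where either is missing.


Two LEFT JOINs from the same base table tickets: one to agents via agent_id, one to tickets itself via blocked_by. Both are LEFT so every ticket is preserved.
Match against agents:
  - ticket 1 (Bad redirect): agent_id=2 -> matches Chris
  - ticket 2 (Stale cache): agent_id=1 -> matches Tina
  - ticket 3 (Memory leak): agent_id=NULL, no match -> kept with NULL
  - ticket 4 (Crash on save): agent_id=5 -> matches Quinn
  - ticket 5 (Null pointer): agent_id=3 -> matches Bob
  - ticket 6 (Slow page load): agent_id=3 -> matches Bob
  - ticket 7 (Export error): agent_id=NULL, no match -> kept with NULL
Match against tickets (self):
  - ticket 1 (Bad redirect): blocked_by=NULL -> NULL
  - ticket 2 (Stale cache): blocked_by=1 -> Bad redirect
  - ticket 3 (Memory leak): blocked_by=NULL -> NULL
  - ticket 4 (Crash on save): blocked_by=1 -> Bad redirect
  - ticket 5 (Null pointer): blocked_by=2 -> Stale cache
  - ticket 6 (Slow page load): blocked_by=3 -> Memory leak
  - ticket 7 (Export error): blocked_by=4 -> Crash on save

SQL:
SELECT a.title, b.name AS agent, c.title AS blocked_by
FROM tickets a
LEFT JOIN agents b ON a.agent_id = b.id
LEFT JOIN tickets c ON a.blocked_by = c.id

Result:
title          | agent | blocked_by   
---------------+-------+--------------
Bad redirect   | Chris | NULL         
Stale cache    | Tina  | Bad redirect 
Memory leak    | NULL  | NULL         
Crash on save  | Quinn | Bad redirect 
Null pointer   | Bob   | Stale cache  
Slow page load | Bob   | Memory leak  
Export error   | NULL  | Crash on save


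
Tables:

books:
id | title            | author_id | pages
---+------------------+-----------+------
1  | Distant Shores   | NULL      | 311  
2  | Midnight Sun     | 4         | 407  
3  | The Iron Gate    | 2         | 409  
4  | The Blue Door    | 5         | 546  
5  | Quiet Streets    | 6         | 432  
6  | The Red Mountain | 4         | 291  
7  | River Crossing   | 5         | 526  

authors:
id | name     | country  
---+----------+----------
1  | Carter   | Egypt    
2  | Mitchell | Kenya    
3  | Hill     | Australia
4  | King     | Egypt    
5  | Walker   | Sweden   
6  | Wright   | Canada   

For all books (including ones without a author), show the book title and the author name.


LEFT JOIN keeps every row from books (the left table); where author_id has no match in authors, the author columns become NULL. Walk through each book:
  - book 1 (Distant Shores): author_id=NULL, no match -> kept with NULL
  - book 2 (Midnight Sun): author_id=4 -> matches King
  - book 3 (The Iron Gate): author_id=2 -> matches Mitchell
  - book 4 (The Blue Door): author_id=5 -> matches Walker
  - book 5 (Quiet Streets): author_id=6 -> matches Wright
  - book 6 (The Red Mountain): author_id=4 -> matches King
  - book 7 (River Crossing): author_id=5 -> matches Walker
All 7 rows appear; 1 has NULL author.

SQL:
SELECT a.title, b.name AS author
FROM books a
LEFT JOIN authors b ON a.author_id = b.id

Result:
title            | author  
-----------------+---------
Distant Shores   | NULL    
Midnight Sun     | King    
The Iron Gate    | Mitchell
The Blue Door    | Walker  
Quiet Streets    | Wright  
The Red Mountain | King    
River Crossing   | Walker  


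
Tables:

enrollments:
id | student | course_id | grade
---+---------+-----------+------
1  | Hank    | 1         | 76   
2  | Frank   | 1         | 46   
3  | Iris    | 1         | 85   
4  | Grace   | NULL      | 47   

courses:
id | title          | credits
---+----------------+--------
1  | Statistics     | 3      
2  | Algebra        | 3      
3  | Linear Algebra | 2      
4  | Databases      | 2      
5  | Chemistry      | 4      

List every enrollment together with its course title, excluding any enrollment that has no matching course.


INNER JOIN keeps only enrollments rows whose course_id matches an id in courses. Walk through each enrollment:
  - enrollment 1 (Hank): course_id=1 -> matches Statistics
  - enrollment 2 (Frank): course_id=1 -> matches Statistics
  - enrollment 3 (Iris): course_id=1 -> matches Statistics
  - enrollment 4 (Grace): course_id=NULL, no match -> dropped
So 1 of 4 rows is dropped.

SQL:
SELECT a.student, b.title AS course
FROM enrollments a
INNER JOIN courses b ON a.course_id = b.id

Result:
student | course    
--------+-----------
Hank    | Statistics
Frank   | Statistics
Iris    | Statistics


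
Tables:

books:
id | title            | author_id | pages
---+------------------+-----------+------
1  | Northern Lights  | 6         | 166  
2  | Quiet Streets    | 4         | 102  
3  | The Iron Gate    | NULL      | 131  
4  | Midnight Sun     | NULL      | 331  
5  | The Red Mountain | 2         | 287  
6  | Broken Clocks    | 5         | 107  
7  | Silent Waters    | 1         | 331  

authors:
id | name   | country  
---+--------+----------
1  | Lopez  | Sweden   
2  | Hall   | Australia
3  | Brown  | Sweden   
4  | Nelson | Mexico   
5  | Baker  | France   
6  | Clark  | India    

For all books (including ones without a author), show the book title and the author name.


LEFT JOIN keeps every row from books (the left table); where author_id has no match in authors, the author columns become NULL. Walk through each book:
  - book 1 (Northern Lights): author_id=6 -> matches Clark
  - book 2 (Quiet Streets): author_id=4 -> matches Nelson
  - book 3 (The Iron Gate): author_id=NULL, no match -> kept with NULL
  - book 4 (Midnight Sun): author_id=NULL, no match -> kept with NULL
  - book 5 (The Red Mountain): author_id=2 -> matches Hall
  - book 6 (Broken Clocks): author_id=5 -> matches Baker
  - book 7 (Silent Waters): author_id=1 -> matches Lopez
All 7 rows appear; 2 have NULL author.

SQL:
SELECT a.title, b.name AS author
FROM books a
LEFT JOIN authors b ON a.author_id = b.id

Result:
title            | author
-----------------+-------
Northern Lights  | Clark 
Quiet Streets    | Nelson
The Iron Gate    | NULL  
Midnight Sun     | NULL  
The Red Mountain | Hall  
Broken Clocks    | Baker 
Silent Waters    | Lopez 


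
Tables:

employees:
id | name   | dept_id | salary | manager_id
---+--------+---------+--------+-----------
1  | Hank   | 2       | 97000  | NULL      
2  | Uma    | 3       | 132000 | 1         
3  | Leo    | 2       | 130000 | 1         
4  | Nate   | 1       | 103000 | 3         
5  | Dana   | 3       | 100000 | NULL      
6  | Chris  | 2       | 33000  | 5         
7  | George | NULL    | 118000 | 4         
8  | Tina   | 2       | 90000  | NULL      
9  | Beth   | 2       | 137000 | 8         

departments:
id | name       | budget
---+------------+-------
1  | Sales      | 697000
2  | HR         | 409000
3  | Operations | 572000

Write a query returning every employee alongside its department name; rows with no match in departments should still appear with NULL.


LEFT JOIN keeps every row from employees (the left table); where dept_id has no match in departments, the department columns become NULL. Walk through each employee:
  - employee 1 (Hank): dept_id=2 -> matches HR
  - employee 2 (Uma): dept_id=3 -> matches Operations
  - employee 3 (Leo): dept_id=2 -> matches HR
  - employee 4 (Nate): dept_id=1 -> matches Sales
  - employee 5 (Dana): dept_id=3 -> matches Operations
  - employee 6 (Chris): dept_id=2 -> matches HR
  - employee 7 (George): dept_id=NULL, no match -> kept with NULL
  - employee 8 (Tina): dept_id=2 -> matches HR
  - employee 9 (Beth): dept_id=2 -> matches HR
All 9 rows appear; 1 has NULL department.

SQL:
SELECT a.name, b.name AS department
FROM employees a
LEFT JOIN departments b ON a.dept_id = b.id

Result:
name   | department
-------+-----------
Hank   | HR        
Uma    | Operations
Leo    | HR        
Nate   | Sales     
Dana   | Operations
Chris  | HR        
George | NULL      
Tina   | HR        
Beth   | HR        


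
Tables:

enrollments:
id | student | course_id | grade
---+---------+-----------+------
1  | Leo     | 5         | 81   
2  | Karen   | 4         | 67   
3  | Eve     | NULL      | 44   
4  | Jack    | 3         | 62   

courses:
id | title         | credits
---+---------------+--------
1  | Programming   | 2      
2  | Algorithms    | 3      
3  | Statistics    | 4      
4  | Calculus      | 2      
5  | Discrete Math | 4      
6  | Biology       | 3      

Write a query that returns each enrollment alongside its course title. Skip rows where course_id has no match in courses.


INNER JOIN keeps only enrollments rows whose course_id matches an id in courses. Walk through each enrollment:
  - enrollment 1 (Leo): course_id=5 -> matches Discrete Math
  - enrollment 2 (Karen): course_id=4 -> matches Calculus
  - enrollment 3 (Eve): course_id=NULL, no match -> dropped
  - enrollment 4 (Jack): course_id=3 -> matches Statistics
So 1 of 4 rows is dropped.

SQL:
SELECT a.student, b.title AS course
FROM enrollments a
INNER JOIN courses b ON a.course_id = b.id

Result:
student | course       
--------+--------------
Leo     | Discrete Math
Karen   | Calculus     
Jack    | Statistics   


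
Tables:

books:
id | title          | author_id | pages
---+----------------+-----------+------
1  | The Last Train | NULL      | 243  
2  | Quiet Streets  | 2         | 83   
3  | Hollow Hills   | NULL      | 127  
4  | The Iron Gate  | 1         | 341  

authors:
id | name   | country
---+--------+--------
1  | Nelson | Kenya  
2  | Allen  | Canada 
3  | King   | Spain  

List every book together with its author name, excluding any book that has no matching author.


INNER JOIN keeps only books rows whose author_id matches an id in authors. Walk through each book:
  - book 1 (The Last Train): author_id=NULL, no match -> dropped
  - book 2 (Quiet Streets): author_id=2 -> matches Allen
  - book 3 (Hollow Hills): author_id=NULL, no match -> dropped
  - book 4 (The Iron Gate): author_id=1 -> matches Nelson
So 2 of 4 rows are dropped.

SQL:
SELECT a.title, b.name AS author
FROM books a
INNER JOIN authors b ON a.author_id = b.id

Result:
title         | author
--------------+-------
Quiet Streets | Allen 
The Iron Gate | Nelson


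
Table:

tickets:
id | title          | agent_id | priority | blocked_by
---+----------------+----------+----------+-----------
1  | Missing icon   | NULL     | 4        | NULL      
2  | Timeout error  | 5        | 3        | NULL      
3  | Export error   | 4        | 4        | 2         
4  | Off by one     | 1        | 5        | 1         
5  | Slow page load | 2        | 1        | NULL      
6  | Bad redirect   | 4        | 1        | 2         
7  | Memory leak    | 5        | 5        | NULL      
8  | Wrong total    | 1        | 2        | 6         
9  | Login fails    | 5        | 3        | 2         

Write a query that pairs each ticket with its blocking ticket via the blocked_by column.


This is a self-join: tickets is joined to a second copy of itself, matching each row's blocked_by to another row's id. Use LEFT JOIN so rows with blocked_by=NULL are kept.
  - ticket 1 (Missing icon): blocked_by=NULL -> NULL
  - ticket 2 (Timeout error): blocked_by=NULL -> NULL
  - ticket 3 (Export error): blocked_by=2 -> Timeout error
  - ticket 4 (Off by one): blocked_by=1 -> Missing icon
  - ticket 5 (Slow page load): blocked_by=NULL -> NULL
  - ticket 6 (Bad redirect): blocked_by=2 -> Timeout error
  - ticket 7 (Memory leak): blocked_by=NULL -> NULL
  - ticket 8 (Wrong total): blocked_by=6 -> Bad redirect
  - ticket 9 (Login fails): blocked_by=2 -> Timeout error

SQL:
SELECT a.title AS item, b.title AS blocked_by
FROM tickets a
LEFT JOIN tickets b ON a.blocked_by = b.id

Result:
item           | blocked_by   
---------------+--------------
Missing icon   | NULL         
Timeout error  | NULL         
Export error   | Timeout error
Off by one     | Missing icon 
Slow page load | NULL         
Bad redirect   | Timeout error
Memory leak    | NULL         
Wrong total    | Bad redirect 
Login fails    | Timeout error


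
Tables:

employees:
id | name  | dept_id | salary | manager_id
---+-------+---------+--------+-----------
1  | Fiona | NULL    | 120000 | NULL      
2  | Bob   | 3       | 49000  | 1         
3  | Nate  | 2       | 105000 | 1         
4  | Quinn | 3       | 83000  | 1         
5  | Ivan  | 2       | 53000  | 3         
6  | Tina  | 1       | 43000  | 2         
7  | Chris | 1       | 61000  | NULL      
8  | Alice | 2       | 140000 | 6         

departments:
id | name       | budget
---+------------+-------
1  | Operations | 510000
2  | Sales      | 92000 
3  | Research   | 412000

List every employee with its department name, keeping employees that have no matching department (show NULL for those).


LEFT JOIN keeps every row from employees (the left table); where dept_id has no match in departments, the department columns become NULL. Walk through each employee:
  - employee 1 (Fiona): dept_id=NULL, no match -> kept with NULL
  - employee 2 (Bob): dept_id=3 -> matches Research
  - employee 3 (Nate): dept_id=2 -> matches Sales
  - employee 4 (Quinn): dept_id=3 -> matches Research
  - employee 5 (Ivan): dept_id=2 -> matches Sales
  - employee 6 (Tina): dept_id=1 -> matches Operations
  - employee 7 (Chris): dept_id=1 -> matches Operations
  - employee 8 (Alice): dept_id=2 -> matches Sales
All 8 rows appear; 1 has NULL department.

SQL:
SELECT a.name, b.name AS department
FROM employees a
LEFT JOIN departments b ON a.dept_id = b.id

Result:
name  | department
------+-----------
Fiona | NULL      
Bob   | Research  
Nate  | Sales     
Quinn | Research  
Ivan  | Sales     
Tina  | Operations
Chris | Operations
Alice | Sales     


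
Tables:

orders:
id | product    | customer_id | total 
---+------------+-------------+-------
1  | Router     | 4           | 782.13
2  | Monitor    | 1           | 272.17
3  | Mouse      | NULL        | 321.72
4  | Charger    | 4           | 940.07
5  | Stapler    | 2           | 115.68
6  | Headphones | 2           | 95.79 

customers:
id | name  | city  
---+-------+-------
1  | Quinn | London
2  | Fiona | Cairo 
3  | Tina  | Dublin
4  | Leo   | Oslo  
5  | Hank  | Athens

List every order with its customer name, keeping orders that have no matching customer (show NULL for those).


LEFT JOIN keeps every row from orders (the left table); where customer_id has no match in customers, the customer columns become NULL. Walk through each order:
  - order 1 (Router): customer_id=4 -> matches Leo
  - order 2 (Monitor): customer_id=1 -> matches Quinn
  - order 3 (Mouse): customer_id=NULL, no match -> kept with NULL
  - order 4 (Charger): customer_id=4 -> matches Leo
  - order 5 (Stapler): customer_id=2 -> matches Fiona
  - order 6 (Headphones): customer_id=2 -> matches Fiona
All 6 rows appear; 1 has NULL customer.

SQL:
SELECT a.product, b.name AS customer
FROM orders a
LEFT JOIN customers b ON a.customer_id = b.id

Result:
product    | customer
-----------+---------
Router     | Leo     
Monitor    | Quinn   
Mouse      | NULL    
Charger    | Leo     
Stapler    | Fiona   
Headphones | Fiona   


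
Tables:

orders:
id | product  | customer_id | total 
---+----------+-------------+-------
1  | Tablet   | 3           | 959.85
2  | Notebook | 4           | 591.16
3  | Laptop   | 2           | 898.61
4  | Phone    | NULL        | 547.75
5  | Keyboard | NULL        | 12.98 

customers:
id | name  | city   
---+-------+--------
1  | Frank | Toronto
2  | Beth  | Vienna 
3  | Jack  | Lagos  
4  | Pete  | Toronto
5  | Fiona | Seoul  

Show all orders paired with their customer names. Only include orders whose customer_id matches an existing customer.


INNER JOIN keeps only orders rows whose customer_id matches an id in customers. Walk through each order:
  - order 1 (Tablet): customer_id=3 -> matches Jack
  - order 2 (Notebook): customer_id=4 -> matches Pete
  - order 3 (Laptop): customer_id=2 -> matches Beth
  - order 4 (Phone): customer_id=NULL, no match -> dropped
  - order 5 (Keyboard): customer_id=NULL, no match -> dropped
So 2 of 5 rows are dropped.

SQL:
SELECT a.product, b.name AS customer
FROM orders a
INNER JOIN customers b ON a.customer_id = b.id

Result:
product  | customer
---------+---------
Tablet   | Jack    
Notebook | Pete    
Laptop   | Beth    


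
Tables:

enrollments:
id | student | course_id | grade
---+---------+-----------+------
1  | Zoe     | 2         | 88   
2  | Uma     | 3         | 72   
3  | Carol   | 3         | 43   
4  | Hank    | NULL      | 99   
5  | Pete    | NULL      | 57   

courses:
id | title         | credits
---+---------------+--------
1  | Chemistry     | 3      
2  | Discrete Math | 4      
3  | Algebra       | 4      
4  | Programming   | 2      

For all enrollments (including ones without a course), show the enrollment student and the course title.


LEFT JOIN keeps every row from enrollments (the left table); where course_id has no match in courses, the course columns become NULL. Walk through each enrollment:
  - enrollment 1 (Zoe): course_id=2 -> matches Discrete Math
  - enrollment 2 (Uma): course_id=3 -> matches Algebra
  - enrollment 3 (Carol): course_id=3 -> matches Algebra
  - enrollment 4 (Hank): course_id=NULL, no match -> kept with NULL
  - enrollment 5 (Pete): course_id=NULL, no match -> kept with NULL
All 5 rows appear; 2 have NULL course.

SQL:
SELECT a.student, b.title AS course
FROM enrollments a
LEFT JOIN courses b ON a.course_id = b.id

Result:
student | course       
--------+--------------
Zoe     | Discrete Math
Uma     | Algebra      
Carol   | Algebra      
Hank    | NULL         
Pete    | NULL         


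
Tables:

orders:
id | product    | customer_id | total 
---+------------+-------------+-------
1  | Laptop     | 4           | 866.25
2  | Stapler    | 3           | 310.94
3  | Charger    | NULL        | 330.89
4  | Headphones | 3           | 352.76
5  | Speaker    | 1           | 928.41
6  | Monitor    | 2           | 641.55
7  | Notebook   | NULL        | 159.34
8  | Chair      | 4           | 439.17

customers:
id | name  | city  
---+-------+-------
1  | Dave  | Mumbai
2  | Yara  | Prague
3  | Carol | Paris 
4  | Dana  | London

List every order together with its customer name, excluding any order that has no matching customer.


INNER JOIN keeps only orders rows whose customer_id matches an id in customers. Walk through each order:
  - order 1 (Laptop): customer_id=4 -> matches Dana
  - order 2 (Stapler): customer_id=3 -> matches Carol
  - order 3 (Charger): customer_id=NULL, no match -> dropped
  - order 4 (Headphones): customer_id=3 -> matches Carol
  - order 5 (Speaker): customer_id=1 -> matches Dave
  - order 6 (Monitor): customer_id=2 -> matches Yara
  - order 7 (Notebook): customer_id=NULL, no match -> dropped
  - order 8 (Chair): customer_id=4 -> matches Dana
So 2 of 8 rows are dropped.

SQL:
SELECT a.product, b.name AS customer
FROM orders a
INNER JOIN customers b ON a.customer_id = b.id

Result:
product    | customer
-----------+---------
Laptop     | Dana    
Stapler    | Carol   
Headphones | Carol   
Speaker    | Dave    
Monitor    | Yara    
Chair      | Dana    


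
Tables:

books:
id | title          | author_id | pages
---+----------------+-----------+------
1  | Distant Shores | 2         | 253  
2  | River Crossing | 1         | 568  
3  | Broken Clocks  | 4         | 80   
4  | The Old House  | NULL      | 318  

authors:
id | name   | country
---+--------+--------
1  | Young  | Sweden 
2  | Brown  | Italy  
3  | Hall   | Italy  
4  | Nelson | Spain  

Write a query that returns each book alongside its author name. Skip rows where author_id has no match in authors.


INNER JOIN keeps only books rows whose author_id matches an id in authors. Walk through each book:
  - book 1 (Distant Shores): author_id=2 -> matches Brown
  - book 2 (River Crossing): author_id=1 -> matches Young
  - book 3 (Broken Clocks): author_id=4 -> matches Nelson
  - book 4 (The Old House): author_id=NULL, no match -> dropped
So 1 of 4 rows is dropped.

SQL:
SELECT a.title, b.name AS author
FROM books a
INNER JOIN authors b ON a.author_id = b.id

Result:
title          | author
---------------+-------
Distant Shores | Brown 
River Crossing | Young 
Broken Clocks  | Nelson


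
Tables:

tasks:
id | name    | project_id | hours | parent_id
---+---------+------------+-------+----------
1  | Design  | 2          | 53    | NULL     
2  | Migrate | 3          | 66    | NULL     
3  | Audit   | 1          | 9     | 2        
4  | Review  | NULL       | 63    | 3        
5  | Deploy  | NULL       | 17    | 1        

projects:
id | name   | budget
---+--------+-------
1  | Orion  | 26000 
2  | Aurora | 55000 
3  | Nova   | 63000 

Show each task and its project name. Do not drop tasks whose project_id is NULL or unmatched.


LEFT JOIN keeps every row from tasks (the left table); where project_id has no match in projects, the project columns become NULL. Walk through each task:
  - task 1 (Design): project_id=2 -> matches Aurora
  - task 2 (Migrate): project_id=3 -> matches Nova
  - task 3 (Audit): project_id=1 -> matches Orion
  - task 4 (Review): project_id=NULL, no match -> kept with NULL
  - task 5 (Deploy): project_id=NULL, no match -> kept with NULL
All 5 rows appear; 2 have NULL project.

SQL:
SELECT a.name, b.name AS project
FROM tasks a
LEFT JOIN projects b ON a.project_id = b.id

Result:
name    | project
--------+--------
Design  | Aurora 
Migrate | Nova   
Audit   | Orion  
Review  | NULL   
Deploy  | NULL   


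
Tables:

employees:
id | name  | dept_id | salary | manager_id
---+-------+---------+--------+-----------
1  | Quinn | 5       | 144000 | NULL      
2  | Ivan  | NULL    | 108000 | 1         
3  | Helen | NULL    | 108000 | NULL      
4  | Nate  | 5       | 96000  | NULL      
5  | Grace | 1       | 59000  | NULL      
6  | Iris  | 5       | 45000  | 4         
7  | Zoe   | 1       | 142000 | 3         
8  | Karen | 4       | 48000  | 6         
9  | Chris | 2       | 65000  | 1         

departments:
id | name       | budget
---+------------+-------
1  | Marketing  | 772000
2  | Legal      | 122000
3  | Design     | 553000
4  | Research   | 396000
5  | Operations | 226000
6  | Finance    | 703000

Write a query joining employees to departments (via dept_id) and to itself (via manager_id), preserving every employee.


Two LEFT JOINs from the same base table employees: one to departments via dept_id, one to employees itself via manager_id. Both are LEFT so every employee is preserved.
Match against departments:
  - employee 1 (Quinn): dept_id=5 -> matches Operations
  - employee 2 (Ivan): dept_id=NULL, no match -> kept with NULL
  - employee 3 (Helen): dept_id=NULL, no match -> kept with NULL
  - employee 4 (Nate): dept_id=5 -> matches Operations
  - employee 5 (Grace): dept_id=1 -> matches Marketing
  - employee 6 (Iris): dept_id=5 -> matches Operations
  - employee 7 (Zoe): dept_id=1 -> matches Marketing
  - employee 8 (Karen): dept_id=4 -> matches Research
  - employee 9 (Chris): dept_id=2 -> matches Legal
Match against employees (self):
  - employee 1 (Quinn): manager_id=NULL -> NULL
  - employee 2 (Ivan): manager_id=1 -> Quinn
  - employee 3 (Helen): manager_id=NULL -> NULL
  - employee 4 (Nate): manager_id=NULL -> NULL
  - employee 5 (Grace): manager_id=NULL -> NULL
  - employee 6 (Iris): manager_id=4 -> Nate
  - employee 7 (Zoe): manager_id=3 -> Helen
  - employee 8 (Karen): manager_id=6 -> Iris
  - employee 9 (Chris): manager_id=1 -> Quinn

SQL:
SELECT a.name, b.name AS department, c.name AS manager
FROM employees a
LEFT JOIN departments b ON a.dept_id = b.id
LEFT JOIN employees c ON a.manager_id = c.id

Result:
name  | department | manager
------+------------+--------
Quinn | Operations | NULL   
Ivan  | NULL       | Quinn  
Helen | NULL       | NULL   
Nate  | Operations | NULL   
Grace | Marketing  | NULL   
Iris  | Operations | Nate   
Zoe   | Marketing  | Helen  
Karen | Research   | Iris   
Chris | Legal      | Quinn  


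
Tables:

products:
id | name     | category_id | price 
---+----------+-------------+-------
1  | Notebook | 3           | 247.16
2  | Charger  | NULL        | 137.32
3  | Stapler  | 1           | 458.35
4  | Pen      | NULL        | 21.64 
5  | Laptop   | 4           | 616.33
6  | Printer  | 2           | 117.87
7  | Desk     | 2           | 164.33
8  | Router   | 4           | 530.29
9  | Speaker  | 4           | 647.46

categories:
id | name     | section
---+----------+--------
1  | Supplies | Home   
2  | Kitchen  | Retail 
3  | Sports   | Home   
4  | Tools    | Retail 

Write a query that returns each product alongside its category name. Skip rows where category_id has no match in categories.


INNER JOIN keeps only products rows whose category_id matches an id in categories. Walk through each product:
  - product 1 (Notebook): category_id=3 -> matches Sports
  - product 2 (Charger): category_id=NULL, no match -> dropped
  - product 3 (Stapler): category_id=1 -> matches Supplies
  - product 4 (Pen): category_id=NULL, no match -> dropped
  - product 5 (Laptop): category_id=4 -> matches Tools
  - product 6 (Printer): category_id=2 -> matches Kitchen
  - product 7 (Desk): category_id=2 -> matches Kitchen
  - product 8 (Router): category_id=4 -> matches Tools
  - product 9 (Speaker): category_id=4 -> matches Tools
So 2 of 9 rows are dropped.

SQL:
SELECT a.name, b.name AS category
FROM products a
INNER JOIN categories b ON a.category_id = b.id

Result:
name     | category
---------+---------
Notebook | Sports  
Stapler  | Supplies
Laptop   | Tools   
Printer  | Kitchen 
Desk     | Kitchen 
Router   | Tools   
Speaker  | Tools   


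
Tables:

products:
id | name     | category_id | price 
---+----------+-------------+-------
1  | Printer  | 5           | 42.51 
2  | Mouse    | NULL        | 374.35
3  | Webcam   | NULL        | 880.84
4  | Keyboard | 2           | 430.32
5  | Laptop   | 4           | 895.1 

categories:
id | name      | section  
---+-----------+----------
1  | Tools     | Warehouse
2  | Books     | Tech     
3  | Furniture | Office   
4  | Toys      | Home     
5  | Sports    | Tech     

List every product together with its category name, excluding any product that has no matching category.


INNER JOIN keeps only products rows whose category_id matches an id in categories. Walk through each product:
  - product 1 (Printer): category_id=5 -> matches Sports
  - product 2 (Mouse): category_id=NULL, no match -> dropped
  - product 3 (Webcam): category_id=NULL, no match -> dropped
  - product 4 (Keyboard): category_id=2 -> matches Books
  - product 5 (Laptop): category_id=4 -> matches Toys
So 2 of 5 rows are dropped.

SQL:
SELECT a.name, b.name AS category
FROM products a
INNER JOIN categories b ON a.category_id = b.id

Result:
name     | category
---------+---------
Printer  | Sports  
Keyboard | Books   
Laptop   | Toys    
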